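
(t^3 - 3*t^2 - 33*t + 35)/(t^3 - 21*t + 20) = (t - 7)/(t - 4)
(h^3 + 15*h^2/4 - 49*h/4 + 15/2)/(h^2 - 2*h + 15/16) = 4*(h^2 + 5*h - 6)/(4*h - 3)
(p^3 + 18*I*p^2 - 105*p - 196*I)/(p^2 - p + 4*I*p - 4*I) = (p^2 + 14*I*p - 49)/(p - 1)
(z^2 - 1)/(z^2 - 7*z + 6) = (z + 1)/(z - 6)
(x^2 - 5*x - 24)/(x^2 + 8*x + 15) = (x - 8)/(x + 5)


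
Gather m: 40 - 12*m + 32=72 - 12*m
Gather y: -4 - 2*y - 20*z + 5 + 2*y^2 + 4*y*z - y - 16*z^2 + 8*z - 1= 2*y^2 + y*(4*z - 3) - 16*z^2 - 12*z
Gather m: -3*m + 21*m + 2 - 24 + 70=18*m + 48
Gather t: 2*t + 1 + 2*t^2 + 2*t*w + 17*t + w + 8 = 2*t^2 + t*(2*w + 19) + w + 9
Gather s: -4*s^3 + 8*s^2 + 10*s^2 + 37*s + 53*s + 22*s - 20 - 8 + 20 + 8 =-4*s^3 + 18*s^2 + 112*s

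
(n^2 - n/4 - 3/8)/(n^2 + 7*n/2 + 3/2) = (n - 3/4)/(n + 3)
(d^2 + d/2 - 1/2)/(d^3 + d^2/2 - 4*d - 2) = (2*d^2 + d - 1)/(2*d^3 + d^2 - 8*d - 4)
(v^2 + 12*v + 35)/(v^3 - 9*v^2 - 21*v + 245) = (v + 7)/(v^2 - 14*v + 49)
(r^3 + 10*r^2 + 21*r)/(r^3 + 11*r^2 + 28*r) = (r + 3)/(r + 4)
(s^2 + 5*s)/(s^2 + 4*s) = (s + 5)/(s + 4)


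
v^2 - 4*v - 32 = (v - 8)*(v + 4)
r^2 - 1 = (r - 1)*(r + 1)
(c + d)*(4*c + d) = 4*c^2 + 5*c*d + d^2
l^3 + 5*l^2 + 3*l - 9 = (l - 1)*(l + 3)^2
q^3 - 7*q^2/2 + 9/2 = (q - 3)*(q - 3/2)*(q + 1)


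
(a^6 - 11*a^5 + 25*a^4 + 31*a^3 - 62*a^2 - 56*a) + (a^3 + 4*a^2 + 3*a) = a^6 - 11*a^5 + 25*a^4 + 32*a^3 - 58*a^2 - 53*a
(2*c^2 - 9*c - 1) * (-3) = -6*c^2 + 27*c + 3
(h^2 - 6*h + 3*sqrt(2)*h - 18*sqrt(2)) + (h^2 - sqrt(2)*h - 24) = 2*h^2 - 6*h + 2*sqrt(2)*h - 18*sqrt(2) - 24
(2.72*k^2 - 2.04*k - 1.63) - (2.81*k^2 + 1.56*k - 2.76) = -0.0899999999999999*k^2 - 3.6*k + 1.13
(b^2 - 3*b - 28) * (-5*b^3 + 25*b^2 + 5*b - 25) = -5*b^5 + 40*b^4 + 70*b^3 - 740*b^2 - 65*b + 700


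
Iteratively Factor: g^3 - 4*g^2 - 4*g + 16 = (g + 2)*(g^2 - 6*g + 8) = (g - 2)*(g + 2)*(g - 4)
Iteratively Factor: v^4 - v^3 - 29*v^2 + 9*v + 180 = (v + 3)*(v^3 - 4*v^2 - 17*v + 60) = (v - 3)*(v + 3)*(v^2 - v - 20) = (v - 3)*(v + 3)*(v + 4)*(v - 5)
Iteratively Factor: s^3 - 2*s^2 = (s)*(s^2 - 2*s) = s*(s - 2)*(s)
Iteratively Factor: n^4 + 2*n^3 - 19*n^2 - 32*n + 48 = (n + 4)*(n^3 - 2*n^2 - 11*n + 12) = (n + 3)*(n + 4)*(n^2 - 5*n + 4) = (n - 1)*(n + 3)*(n + 4)*(n - 4)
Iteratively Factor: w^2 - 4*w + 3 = (w - 3)*(w - 1)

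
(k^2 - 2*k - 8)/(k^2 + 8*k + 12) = (k - 4)/(k + 6)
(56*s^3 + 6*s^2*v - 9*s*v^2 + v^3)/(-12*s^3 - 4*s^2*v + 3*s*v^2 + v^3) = (-28*s^2 + 11*s*v - v^2)/(6*s^2 - s*v - v^2)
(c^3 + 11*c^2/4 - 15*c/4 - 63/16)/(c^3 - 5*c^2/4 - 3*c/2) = (c^2 + 2*c - 21/4)/(c*(c - 2))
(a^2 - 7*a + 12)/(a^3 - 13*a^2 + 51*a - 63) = (a - 4)/(a^2 - 10*a + 21)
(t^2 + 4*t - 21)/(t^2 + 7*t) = (t - 3)/t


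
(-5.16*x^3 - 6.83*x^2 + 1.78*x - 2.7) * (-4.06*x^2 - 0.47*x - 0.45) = 20.9496*x^5 + 30.155*x^4 - 1.6947*x^3 + 13.1989*x^2 + 0.468*x + 1.215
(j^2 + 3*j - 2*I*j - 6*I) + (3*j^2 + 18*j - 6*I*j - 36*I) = 4*j^2 + 21*j - 8*I*j - 42*I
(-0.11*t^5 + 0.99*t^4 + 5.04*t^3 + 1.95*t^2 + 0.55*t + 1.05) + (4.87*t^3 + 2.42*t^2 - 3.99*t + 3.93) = -0.11*t^5 + 0.99*t^4 + 9.91*t^3 + 4.37*t^2 - 3.44*t + 4.98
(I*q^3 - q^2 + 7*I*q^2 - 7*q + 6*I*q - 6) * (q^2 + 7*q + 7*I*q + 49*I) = I*q^5 - 8*q^4 + 14*I*q^4 - 112*q^3 + 48*I*q^3 - 440*q^2 - 56*I*q^2 - 336*q - 385*I*q - 294*I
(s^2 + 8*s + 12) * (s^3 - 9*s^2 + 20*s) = s^5 - s^4 - 40*s^3 + 52*s^2 + 240*s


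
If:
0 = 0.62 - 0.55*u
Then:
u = 1.13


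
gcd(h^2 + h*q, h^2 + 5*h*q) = h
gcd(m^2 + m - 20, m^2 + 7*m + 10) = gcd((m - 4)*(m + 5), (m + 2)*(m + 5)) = m + 5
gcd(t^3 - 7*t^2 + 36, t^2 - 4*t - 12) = t^2 - 4*t - 12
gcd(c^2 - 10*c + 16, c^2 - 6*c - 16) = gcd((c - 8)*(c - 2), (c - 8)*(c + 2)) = c - 8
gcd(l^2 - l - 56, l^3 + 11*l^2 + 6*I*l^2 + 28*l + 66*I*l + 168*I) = l + 7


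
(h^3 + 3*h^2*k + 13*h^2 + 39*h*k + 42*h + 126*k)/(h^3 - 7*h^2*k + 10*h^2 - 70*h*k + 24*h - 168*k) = (h^2 + 3*h*k + 7*h + 21*k)/(h^2 - 7*h*k + 4*h - 28*k)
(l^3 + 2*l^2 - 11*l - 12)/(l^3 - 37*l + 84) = (l^2 + 5*l + 4)/(l^2 + 3*l - 28)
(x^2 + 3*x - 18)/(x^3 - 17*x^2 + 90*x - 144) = (x + 6)/(x^2 - 14*x + 48)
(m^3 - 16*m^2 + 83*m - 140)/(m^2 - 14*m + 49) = (m^2 - 9*m + 20)/(m - 7)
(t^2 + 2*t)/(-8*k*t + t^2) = (t + 2)/(-8*k + t)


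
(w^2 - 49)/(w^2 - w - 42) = (w + 7)/(w + 6)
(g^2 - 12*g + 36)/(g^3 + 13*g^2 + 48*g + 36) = (g^2 - 12*g + 36)/(g^3 + 13*g^2 + 48*g + 36)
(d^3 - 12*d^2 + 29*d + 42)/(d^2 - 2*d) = (d^3 - 12*d^2 + 29*d + 42)/(d*(d - 2))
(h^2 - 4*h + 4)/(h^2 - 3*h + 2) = (h - 2)/(h - 1)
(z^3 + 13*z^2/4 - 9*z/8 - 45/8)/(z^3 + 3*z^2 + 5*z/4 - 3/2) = (4*z^2 + 7*z - 15)/(2*(2*z^2 + 3*z - 2))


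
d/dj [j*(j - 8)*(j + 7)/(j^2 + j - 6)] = (j^4 + 2*j^3 + 37*j^2 + 12*j + 336)/(j^4 + 2*j^3 - 11*j^2 - 12*j + 36)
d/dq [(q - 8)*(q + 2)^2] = (q + 2)*(3*q - 14)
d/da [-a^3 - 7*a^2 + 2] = a*(-3*a - 14)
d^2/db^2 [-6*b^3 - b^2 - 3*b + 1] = -36*b - 2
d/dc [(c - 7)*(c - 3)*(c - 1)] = 3*c^2 - 22*c + 31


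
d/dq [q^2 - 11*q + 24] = 2*q - 11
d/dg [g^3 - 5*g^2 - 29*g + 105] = 3*g^2 - 10*g - 29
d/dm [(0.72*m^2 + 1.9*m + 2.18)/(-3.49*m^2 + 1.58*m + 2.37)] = (7.7686*m^2 + 18.6292*m + 1.0586)/(12.1801*m^4 - 11.0284*m^3 - 14.0462*m^2 + 7.4892*m + 5.6169)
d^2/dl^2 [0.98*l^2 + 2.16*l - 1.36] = 1.96000000000000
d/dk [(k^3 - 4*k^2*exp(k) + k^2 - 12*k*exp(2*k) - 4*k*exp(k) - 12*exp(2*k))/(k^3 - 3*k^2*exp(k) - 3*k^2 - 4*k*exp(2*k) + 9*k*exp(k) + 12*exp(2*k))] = ((-k^3 + 4*k^2*exp(k) - k^2 + 12*k*exp(2*k) + 4*k*exp(k) + 12*exp(2*k))*(-3*k^2*exp(k) + 3*k^2 - 8*k*exp(2*k) + 3*k*exp(k) - 6*k + 20*exp(2*k) + 9*exp(k)) + (k^3 - 3*k^2*exp(k) - 3*k^2 - 4*k*exp(2*k) + 9*k*exp(k) + 12*exp(2*k))*(-4*k^2*exp(k) + 3*k^2 - 24*k*exp(2*k) - 12*k*exp(k) + 2*k - 36*exp(2*k) - 4*exp(k)))/(k^3 - 3*k^2*exp(k) - 3*k^2 - 4*k*exp(2*k) + 9*k*exp(k) + 12*exp(2*k))^2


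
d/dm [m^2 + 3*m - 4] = 2*m + 3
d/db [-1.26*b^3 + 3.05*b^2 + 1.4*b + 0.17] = -3.78*b^2 + 6.1*b + 1.4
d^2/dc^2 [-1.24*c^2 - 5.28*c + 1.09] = -2.48000000000000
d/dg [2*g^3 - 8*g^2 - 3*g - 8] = 6*g^2 - 16*g - 3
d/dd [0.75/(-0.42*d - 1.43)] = 0.315/(0.42*d + 1.43)^2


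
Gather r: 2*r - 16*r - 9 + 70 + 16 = 77 - 14*r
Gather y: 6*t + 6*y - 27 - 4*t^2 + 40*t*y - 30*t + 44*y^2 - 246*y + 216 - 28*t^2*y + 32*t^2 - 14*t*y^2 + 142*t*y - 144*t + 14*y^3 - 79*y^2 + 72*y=28*t^2 - 168*t + 14*y^3 + y^2*(-14*t - 35) + y*(-28*t^2 + 182*t - 168) + 189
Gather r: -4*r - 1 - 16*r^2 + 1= -16*r^2 - 4*r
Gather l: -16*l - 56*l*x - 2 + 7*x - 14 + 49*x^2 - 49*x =l*(-56*x - 16) + 49*x^2 - 42*x - 16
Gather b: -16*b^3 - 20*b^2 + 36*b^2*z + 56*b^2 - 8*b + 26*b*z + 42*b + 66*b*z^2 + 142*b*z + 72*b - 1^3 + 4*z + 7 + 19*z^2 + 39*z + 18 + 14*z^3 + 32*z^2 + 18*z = -16*b^3 + b^2*(36*z + 36) + b*(66*z^2 + 168*z + 106) + 14*z^3 + 51*z^2 + 61*z + 24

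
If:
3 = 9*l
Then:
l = 1/3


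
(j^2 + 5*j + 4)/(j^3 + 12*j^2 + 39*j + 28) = 1/(j + 7)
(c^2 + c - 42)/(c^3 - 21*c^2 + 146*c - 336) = (c + 7)/(c^2 - 15*c + 56)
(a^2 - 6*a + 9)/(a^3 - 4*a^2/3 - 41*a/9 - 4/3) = 9*(a - 3)/(9*a^2 + 15*a + 4)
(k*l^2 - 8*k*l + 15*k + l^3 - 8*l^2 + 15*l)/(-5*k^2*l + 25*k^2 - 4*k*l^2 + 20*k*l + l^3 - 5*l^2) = (3 - l)/(5*k - l)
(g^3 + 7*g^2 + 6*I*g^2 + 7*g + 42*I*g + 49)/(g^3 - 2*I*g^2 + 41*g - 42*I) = (g^2 + 7*g*(1 + I) + 49*I)/(g^2 - I*g + 42)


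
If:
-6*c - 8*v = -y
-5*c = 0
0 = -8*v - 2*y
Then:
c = 0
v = 0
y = 0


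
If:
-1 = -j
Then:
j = 1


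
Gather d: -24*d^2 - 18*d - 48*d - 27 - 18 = -24*d^2 - 66*d - 45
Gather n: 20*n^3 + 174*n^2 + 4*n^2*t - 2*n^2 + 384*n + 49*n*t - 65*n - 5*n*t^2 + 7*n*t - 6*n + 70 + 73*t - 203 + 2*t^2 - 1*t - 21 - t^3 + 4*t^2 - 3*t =20*n^3 + n^2*(4*t + 172) + n*(-5*t^2 + 56*t + 313) - t^3 + 6*t^2 + 69*t - 154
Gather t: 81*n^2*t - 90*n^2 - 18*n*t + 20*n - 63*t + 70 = -90*n^2 + 20*n + t*(81*n^2 - 18*n - 63) + 70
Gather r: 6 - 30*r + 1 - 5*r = 7 - 35*r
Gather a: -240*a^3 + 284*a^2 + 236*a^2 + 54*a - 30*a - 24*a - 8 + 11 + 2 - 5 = -240*a^3 + 520*a^2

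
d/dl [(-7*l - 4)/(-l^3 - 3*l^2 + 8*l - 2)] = (-14*l^3 - 33*l^2 - 24*l + 46)/(l^6 + 6*l^5 - 7*l^4 - 44*l^3 + 76*l^2 - 32*l + 4)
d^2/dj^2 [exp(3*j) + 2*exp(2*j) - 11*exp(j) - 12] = (9*exp(2*j) + 8*exp(j) - 11)*exp(j)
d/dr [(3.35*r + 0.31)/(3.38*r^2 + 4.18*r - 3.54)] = (11.323*r^2 + 14.003*r - (3.35*r + 0.31)*(6.76*r + 4.18) - 11.859)/(3.38*r^2 + 4.18*r - 3.54)^2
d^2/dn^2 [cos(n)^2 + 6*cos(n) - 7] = -6*cos(n) - 2*cos(2*n)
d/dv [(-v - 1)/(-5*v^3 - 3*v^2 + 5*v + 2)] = (5*v^3 + 3*v^2 - 5*v - (v + 1)*(15*v^2 + 6*v - 5) - 2)/(5*v^3 + 3*v^2 - 5*v - 2)^2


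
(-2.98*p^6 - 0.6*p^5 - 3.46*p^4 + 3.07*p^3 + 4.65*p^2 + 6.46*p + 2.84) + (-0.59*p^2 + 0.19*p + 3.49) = -2.98*p^6 - 0.6*p^5 - 3.46*p^4 + 3.07*p^3 + 4.06*p^2 + 6.65*p + 6.33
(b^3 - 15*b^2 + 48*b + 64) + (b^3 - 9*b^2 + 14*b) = 2*b^3 - 24*b^2 + 62*b + 64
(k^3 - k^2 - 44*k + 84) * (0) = 0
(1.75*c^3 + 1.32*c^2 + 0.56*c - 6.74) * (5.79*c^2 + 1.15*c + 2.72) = 10.1325*c^5 + 9.6553*c^4 + 9.5204*c^3 - 34.7902*c^2 - 6.2278*c - 18.3328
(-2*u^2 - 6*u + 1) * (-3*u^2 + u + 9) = 6*u^4 + 16*u^3 - 27*u^2 - 53*u + 9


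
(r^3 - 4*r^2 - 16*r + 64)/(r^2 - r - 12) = (r^2 - 16)/(r + 3)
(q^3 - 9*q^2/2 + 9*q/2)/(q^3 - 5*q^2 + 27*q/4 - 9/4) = 2*q/(2*q - 1)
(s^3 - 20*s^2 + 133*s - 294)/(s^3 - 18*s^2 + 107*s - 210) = (s - 7)/(s - 5)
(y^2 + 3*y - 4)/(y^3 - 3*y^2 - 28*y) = (y - 1)/(y*(y - 7))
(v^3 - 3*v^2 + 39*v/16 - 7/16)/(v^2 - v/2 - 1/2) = (16*v^2 - 32*v + 7)/(8*(2*v + 1))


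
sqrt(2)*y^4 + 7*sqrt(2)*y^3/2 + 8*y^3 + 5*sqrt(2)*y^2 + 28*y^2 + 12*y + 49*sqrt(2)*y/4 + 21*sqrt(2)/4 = (y + 1/2)*(y + 3)*(y + 7*sqrt(2)/2)*(sqrt(2)*y + 1)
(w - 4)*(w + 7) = w^2 + 3*w - 28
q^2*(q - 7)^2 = q^4 - 14*q^3 + 49*q^2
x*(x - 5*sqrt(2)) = x^2 - 5*sqrt(2)*x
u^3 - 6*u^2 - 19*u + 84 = (u - 7)*(u - 3)*(u + 4)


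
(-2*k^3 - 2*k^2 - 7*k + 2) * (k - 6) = -2*k^4 + 10*k^3 + 5*k^2 + 44*k - 12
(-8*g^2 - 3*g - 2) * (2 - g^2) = 8*g^4 + 3*g^3 - 14*g^2 - 6*g - 4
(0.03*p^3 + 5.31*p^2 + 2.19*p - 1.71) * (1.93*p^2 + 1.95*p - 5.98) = 0.0579*p^5 + 10.3068*p^4 + 14.4018*p^3 - 30.7836*p^2 - 16.4307*p + 10.2258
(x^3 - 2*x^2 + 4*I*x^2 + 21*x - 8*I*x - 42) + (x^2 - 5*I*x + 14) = x^3 - x^2 + 4*I*x^2 + 21*x - 13*I*x - 28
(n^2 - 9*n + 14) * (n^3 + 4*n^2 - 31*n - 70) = n^5 - 5*n^4 - 53*n^3 + 265*n^2 + 196*n - 980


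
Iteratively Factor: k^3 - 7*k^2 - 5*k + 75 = (k - 5)*(k^2 - 2*k - 15) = (k - 5)*(k + 3)*(k - 5)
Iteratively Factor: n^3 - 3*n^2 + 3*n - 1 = (n - 1)*(n^2 - 2*n + 1) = (n - 1)^2*(n - 1)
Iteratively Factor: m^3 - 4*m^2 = (m - 4)*(m^2) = m*(m - 4)*(m)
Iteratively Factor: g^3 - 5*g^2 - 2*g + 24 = (g - 3)*(g^2 - 2*g - 8) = (g - 4)*(g - 3)*(g + 2)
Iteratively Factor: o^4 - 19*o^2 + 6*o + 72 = (o - 3)*(o^3 + 3*o^2 - 10*o - 24) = (o - 3)*(o + 2)*(o^2 + o - 12) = (o - 3)*(o + 2)*(o + 4)*(o - 3)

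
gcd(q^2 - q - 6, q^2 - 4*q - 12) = q + 2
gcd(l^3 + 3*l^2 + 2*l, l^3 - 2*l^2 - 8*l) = l^2 + 2*l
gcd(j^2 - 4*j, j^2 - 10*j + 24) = j - 4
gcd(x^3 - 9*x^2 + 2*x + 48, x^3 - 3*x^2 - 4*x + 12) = x^2 - x - 6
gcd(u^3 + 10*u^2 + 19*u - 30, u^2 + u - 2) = u - 1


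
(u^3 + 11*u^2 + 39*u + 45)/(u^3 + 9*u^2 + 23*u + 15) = (u + 3)/(u + 1)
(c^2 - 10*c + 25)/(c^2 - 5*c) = (c - 5)/c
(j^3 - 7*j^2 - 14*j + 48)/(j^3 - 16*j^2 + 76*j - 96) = (j + 3)/(j - 6)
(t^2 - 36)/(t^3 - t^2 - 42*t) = (t - 6)/(t*(t - 7))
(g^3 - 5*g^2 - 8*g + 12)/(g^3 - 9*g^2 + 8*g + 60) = (g - 1)/(g - 5)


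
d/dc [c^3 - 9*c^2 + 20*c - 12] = 3*c^2 - 18*c + 20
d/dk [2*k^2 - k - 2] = 4*k - 1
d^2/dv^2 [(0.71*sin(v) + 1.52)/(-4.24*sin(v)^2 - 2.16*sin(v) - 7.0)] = (12.764096*sin(v)^5 + 102.801344*sin(v)^4 - 110.202688*sin(v)^3 - 348.0536*sin(v)^2 + 54.719792*sin(v) + 97.514176)/(4.24*sin(v)^2 + 2.16*sin(v) + 7.0)^3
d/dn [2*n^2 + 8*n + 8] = 4*n + 8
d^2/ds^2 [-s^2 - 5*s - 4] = -2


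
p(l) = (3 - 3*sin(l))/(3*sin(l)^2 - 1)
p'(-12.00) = -184.83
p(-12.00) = -10.20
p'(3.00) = -0.72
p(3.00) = -2.74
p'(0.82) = -10.01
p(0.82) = 1.34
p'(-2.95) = -8.35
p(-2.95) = -4.01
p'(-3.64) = 31.51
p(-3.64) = -4.98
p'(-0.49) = 105.53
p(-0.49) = -13.15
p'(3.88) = -109.99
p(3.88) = 13.97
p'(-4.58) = 0.21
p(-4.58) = 0.01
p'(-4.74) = -0.04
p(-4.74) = 0.00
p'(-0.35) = 22.94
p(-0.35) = -6.22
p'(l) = -6*(3 - 3*sin(l))*sin(l)*cos(l)/(3*sin(l)^2 - 1)^2 - 3*cos(l)/(3*sin(l)^2 - 1)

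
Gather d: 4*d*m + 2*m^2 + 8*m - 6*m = 4*d*m + 2*m^2 + 2*m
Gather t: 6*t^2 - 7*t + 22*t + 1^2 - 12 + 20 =6*t^2 + 15*t + 9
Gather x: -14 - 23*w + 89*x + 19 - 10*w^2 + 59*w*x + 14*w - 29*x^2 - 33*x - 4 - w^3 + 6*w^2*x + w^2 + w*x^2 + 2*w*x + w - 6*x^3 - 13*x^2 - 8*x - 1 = -w^3 - 9*w^2 - 8*w - 6*x^3 + x^2*(w - 42) + x*(6*w^2 + 61*w + 48)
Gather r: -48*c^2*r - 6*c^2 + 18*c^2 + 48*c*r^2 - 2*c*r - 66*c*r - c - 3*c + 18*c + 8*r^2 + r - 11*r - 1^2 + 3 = 12*c^2 + 14*c + r^2*(48*c + 8) + r*(-48*c^2 - 68*c - 10) + 2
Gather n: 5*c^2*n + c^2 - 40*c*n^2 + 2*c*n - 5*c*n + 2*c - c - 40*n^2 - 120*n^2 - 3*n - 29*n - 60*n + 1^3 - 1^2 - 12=c^2 + c + n^2*(-40*c - 160) + n*(5*c^2 - 3*c - 92) - 12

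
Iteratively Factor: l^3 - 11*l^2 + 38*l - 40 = (l - 2)*(l^2 - 9*l + 20) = (l - 5)*(l - 2)*(l - 4)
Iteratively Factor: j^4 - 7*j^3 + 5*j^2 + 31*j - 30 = (j + 2)*(j^3 - 9*j^2 + 23*j - 15) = (j - 5)*(j + 2)*(j^2 - 4*j + 3) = (j - 5)*(j - 1)*(j + 2)*(j - 3)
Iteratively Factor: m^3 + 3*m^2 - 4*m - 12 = (m + 3)*(m^2 - 4) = (m - 2)*(m + 3)*(m + 2)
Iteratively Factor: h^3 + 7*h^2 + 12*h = (h + 4)*(h^2 + 3*h) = h*(h + 4)*(h + 3)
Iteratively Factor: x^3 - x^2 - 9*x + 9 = (x + 3)*(x^2 - 4*x + 3) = (x - 3)*(x + 3)*(x - 1)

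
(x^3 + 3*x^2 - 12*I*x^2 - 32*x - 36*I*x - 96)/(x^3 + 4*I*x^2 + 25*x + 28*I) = (x^2 + x*(3 - 8*I) - 24*I)/(x^2 + 8*I*x - 7)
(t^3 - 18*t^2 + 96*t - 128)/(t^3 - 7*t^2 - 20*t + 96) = (t^2 - 10*t + 16)/(t^2 + t - 12)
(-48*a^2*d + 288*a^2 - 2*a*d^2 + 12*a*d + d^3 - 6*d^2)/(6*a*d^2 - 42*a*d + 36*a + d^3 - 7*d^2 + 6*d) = (-8*a + d)/(d - 1)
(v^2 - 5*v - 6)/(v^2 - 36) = (v + 1)/(v + 6)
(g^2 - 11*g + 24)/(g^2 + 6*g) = (g^2 - 11*g + 24)/(g*(g + 6))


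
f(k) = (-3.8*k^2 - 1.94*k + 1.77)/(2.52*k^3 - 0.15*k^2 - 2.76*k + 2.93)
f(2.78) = -0.68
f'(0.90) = -2.04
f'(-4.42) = 0.07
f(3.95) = -0.45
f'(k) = (-7.6*k - 1.94)/(2.52*k^3 - 0.15*k^2 - 2.76*k + 2.93) + (-7.56*k^2 + 0.3*k + 2.76)*(-3.8*k^2 - 1.94*k + 1.77)/(2.52*k^3 - 0.15*k^2 - 2.76*k + 2.93)^2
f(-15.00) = 0.10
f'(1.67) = 0.80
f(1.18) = -1.61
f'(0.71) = -3.69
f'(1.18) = 0.29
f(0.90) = -1.41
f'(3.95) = 0.13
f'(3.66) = 0.16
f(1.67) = -1.25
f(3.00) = -0.62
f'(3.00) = 0.25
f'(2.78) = 0.30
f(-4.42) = 0.31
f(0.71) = -0.85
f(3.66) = -0.49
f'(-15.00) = 0.01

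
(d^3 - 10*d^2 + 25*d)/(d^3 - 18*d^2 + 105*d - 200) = d/(d - 8)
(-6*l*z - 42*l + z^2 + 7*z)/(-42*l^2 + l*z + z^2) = (z + 7)/(7*l + z)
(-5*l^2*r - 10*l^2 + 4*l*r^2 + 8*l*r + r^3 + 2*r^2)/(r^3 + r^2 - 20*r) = (-5*l^2*r - 10*l^2 + 4*l*r^2 + 8*l*r + r^3 + 2*r^2)/(r*(r^2 + r - 20))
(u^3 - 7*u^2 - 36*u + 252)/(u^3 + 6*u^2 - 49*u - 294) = (u - 6)/(u + 7)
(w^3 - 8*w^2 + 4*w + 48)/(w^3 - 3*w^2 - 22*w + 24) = (w^2 - 2*w - 8)/(w^2 + 3*w - 4)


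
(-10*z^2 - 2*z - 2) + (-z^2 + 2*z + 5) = 3 - 11*z^2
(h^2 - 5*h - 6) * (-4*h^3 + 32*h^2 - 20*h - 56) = -4*h^5 + 52*h^4 - 156*h^3 - 148*h^2 + 400*h + 336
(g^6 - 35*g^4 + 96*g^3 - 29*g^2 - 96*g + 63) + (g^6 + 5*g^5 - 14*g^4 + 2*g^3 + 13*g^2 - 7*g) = 2*g^6 + 5*g^5 - 49*g^4 + 98*g^3 - 16*g^2 - 103*g + 63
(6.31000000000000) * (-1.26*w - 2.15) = -7.9506*w - 13.5665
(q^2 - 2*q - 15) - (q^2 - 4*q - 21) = 2*q + 6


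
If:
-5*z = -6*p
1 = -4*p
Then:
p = -1/4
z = -3/10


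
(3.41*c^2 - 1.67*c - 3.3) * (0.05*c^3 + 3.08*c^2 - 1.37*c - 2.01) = 0.1705*c^5 + 10.4193*c^4 - 9.9803*c^3 - 14.7302*c^2 + 7.8777*c + 6.633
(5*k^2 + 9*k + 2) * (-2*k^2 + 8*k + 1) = -10*k^4 + 22*k^3 + 73*k^2 + 25*k + 2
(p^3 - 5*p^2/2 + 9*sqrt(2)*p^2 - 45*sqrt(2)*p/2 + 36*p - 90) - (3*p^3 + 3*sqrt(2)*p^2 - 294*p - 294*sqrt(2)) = -2*p^3 - 5*p^2/2 + 6*sqrt(2)*p^2 - 45*sqrt(2)*p/2 + 330*p - 90 + 294*sqrt(2)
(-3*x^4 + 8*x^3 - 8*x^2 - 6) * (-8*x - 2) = 24*x^5 - 58*x^4 + 48*x^3 + 16*x^2 + 48*x + 12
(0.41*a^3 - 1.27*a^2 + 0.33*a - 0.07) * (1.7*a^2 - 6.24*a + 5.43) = 0.697*a^5 - 4.7174*a^4 + 10.7121*a^3 - 9.0743*a^2 + 2.2287*a - 0.3801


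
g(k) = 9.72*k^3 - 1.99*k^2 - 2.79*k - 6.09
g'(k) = 29.16*k^2 - 3.98*k - 2.79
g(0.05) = -6.23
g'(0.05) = -2.92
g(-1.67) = -52.25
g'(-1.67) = 85.18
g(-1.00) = -15.01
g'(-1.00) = 30.35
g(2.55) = 135.03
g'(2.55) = 176.67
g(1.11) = 1.65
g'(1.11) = 28.72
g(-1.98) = -83.82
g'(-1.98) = 119.41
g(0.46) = -6.85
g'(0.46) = 1.55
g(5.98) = 1984.66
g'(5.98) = 1016.18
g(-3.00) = -278.07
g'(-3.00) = 271.59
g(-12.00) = -17055.33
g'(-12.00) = 4244.01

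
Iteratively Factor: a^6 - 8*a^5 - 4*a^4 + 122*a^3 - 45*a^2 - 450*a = (a - 5)*(a^5 - 3*a^4 - 19*a^3 + 27*a^2 + 90*a) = (a - 5)*(a + 3)*(a^4 - 6*a^3 - a^2 + 30*a) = (a - 5)*(a + 2)*(a + 3)*(a^3 - 8*a^2 + 15*a) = (a - 5)^2*(a + 2)*(a + 3)*(a^2 - 3*a) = (a - 5)^2*(a - 3)*(a + 2)*(a + 3)*(a)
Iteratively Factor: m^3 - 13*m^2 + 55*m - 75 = (m - 3)*(m^2 - 10*m + 25) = (m - 5)*(m - 3)*(m - 5)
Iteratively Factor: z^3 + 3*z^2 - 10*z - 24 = (z + 4)*(z^2 - z - 6) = (z - 3)*(z + 4)*(z + 2)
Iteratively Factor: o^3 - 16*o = (o)*(o^2 - 16) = o*(o + 4)*(o - 4)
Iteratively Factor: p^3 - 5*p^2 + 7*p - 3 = (p - 1)*(p^2 - 4*p + 3) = (p - 1)^2*(p - 3)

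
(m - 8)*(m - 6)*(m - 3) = m^3 - 17*m^2 + 90*m - 144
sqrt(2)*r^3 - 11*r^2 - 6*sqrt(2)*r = r*(r - 6*sqrt(2))*(sqrt(2)*r + 1)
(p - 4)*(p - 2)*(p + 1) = p^3 - 5*p^2 + 2*p + 8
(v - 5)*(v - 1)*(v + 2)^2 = v^4 - 2*v^3 - 15*v^2 - 4*v + 20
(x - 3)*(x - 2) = x^2 - 5*x + 6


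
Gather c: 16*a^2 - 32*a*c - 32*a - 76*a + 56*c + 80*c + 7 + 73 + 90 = 16*a^2 - 108*a + c*(136 - 32*a) + 170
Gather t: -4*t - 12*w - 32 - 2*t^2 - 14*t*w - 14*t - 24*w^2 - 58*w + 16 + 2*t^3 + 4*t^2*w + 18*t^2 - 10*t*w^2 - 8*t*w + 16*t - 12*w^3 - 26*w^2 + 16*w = 2*t^3 + t^2*(4*w + 16) + t*(-10*w^2 - 22*w - 2) - 12*w^3 - 50*w^2 - 54*w - 16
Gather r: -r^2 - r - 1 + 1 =-r^2 - r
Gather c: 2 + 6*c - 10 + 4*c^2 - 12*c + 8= 4*c^2 - 6*c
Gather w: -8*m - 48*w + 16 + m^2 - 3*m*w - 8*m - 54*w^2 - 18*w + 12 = m^2 - 16*m - 54*w^2 + w*(-3*m - 66) + 28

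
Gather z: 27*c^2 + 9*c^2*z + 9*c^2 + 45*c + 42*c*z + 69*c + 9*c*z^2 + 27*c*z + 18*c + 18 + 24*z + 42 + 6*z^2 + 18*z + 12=36*c^2 + 132*c + z^2*(9*c + 6) + z*(9*c^2 + 69*c + 42) + 72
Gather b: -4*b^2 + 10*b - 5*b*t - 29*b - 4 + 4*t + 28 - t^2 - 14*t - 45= -4*b^2 + b*(-5*t - 19) - t^2 - 10*t - 21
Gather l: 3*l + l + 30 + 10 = 4*l + 40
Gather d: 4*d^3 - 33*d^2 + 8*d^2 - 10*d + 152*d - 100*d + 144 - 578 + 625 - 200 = 4*d^3 - 25*d^2 + 42*d - 9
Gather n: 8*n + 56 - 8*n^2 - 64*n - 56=-8*n^2 - 56*n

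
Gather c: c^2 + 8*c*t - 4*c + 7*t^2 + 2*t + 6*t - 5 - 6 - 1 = c^2 + c*(8*t - 4) + 7*t^2 + 8*t - 12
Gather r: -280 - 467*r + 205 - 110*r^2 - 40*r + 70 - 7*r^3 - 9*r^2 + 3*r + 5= -7*r^3 - 119*r^2 - 504*r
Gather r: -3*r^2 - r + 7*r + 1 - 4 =-3*r^2 + 6*r - 3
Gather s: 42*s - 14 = 42*s - 14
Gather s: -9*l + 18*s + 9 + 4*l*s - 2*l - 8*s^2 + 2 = -11*l - 8*s^2 + s*(4*l + 18) + 11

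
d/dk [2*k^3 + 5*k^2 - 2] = 2*k*(3*k + 5)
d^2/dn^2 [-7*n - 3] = 0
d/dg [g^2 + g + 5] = 2*g + 1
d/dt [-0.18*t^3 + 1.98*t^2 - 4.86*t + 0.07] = -0.54*t^2 + 3.96*t - 4.86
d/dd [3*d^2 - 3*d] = 6*d - 3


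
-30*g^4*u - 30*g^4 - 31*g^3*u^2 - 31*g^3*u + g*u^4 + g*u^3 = (-6*g + u)*(g + u)*(5*g + u)*(g*u + g)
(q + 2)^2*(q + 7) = q^3 + 11*q^2 + 32*q + 28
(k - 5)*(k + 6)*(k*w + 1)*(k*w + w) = k^4*w^2 + 2*k^3*w^2 + k^3*w - 29*k^2*w^2 + 2*k^2*w - 30*k*w^2 - 29*k*w - 30*w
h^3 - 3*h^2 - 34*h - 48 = (h - 8)*(h + 2)*(h + 3)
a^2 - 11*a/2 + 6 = (a - 4)*(a - 3/2)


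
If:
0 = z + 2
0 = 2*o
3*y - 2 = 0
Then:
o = 0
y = 2/3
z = -2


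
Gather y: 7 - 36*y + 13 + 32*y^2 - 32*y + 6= 32*y^2 - 68*y + 26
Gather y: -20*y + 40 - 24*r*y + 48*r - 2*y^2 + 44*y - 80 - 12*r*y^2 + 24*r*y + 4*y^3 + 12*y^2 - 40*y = 48*r + 4*y^3 + y^2*(10 - 12*r) - 16*y - 40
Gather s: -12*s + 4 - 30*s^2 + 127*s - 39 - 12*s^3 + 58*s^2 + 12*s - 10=-12*s^3 + 28*s^2 + 127*s - 45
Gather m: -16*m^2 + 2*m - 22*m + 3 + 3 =-16*m^2 - 20*m + 6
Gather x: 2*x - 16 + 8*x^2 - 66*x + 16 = 8*x^2 - 64*x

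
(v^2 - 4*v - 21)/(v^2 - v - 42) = (v + 3)/(v + 6)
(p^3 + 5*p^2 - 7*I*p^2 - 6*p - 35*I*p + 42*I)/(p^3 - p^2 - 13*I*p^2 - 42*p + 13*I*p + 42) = (p + 6)/(p - 6*I)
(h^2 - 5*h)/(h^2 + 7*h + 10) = h*(h - 5)/(h^2 + 7*h + 10)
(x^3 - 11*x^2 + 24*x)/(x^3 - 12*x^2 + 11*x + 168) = x*(x - 3)/(x^2 - 4*x - 21)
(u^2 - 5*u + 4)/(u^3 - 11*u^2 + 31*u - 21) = (u - 4)/(u^2 - 10*u + 21)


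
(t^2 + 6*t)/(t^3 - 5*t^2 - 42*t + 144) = t/(t^2 - 11*t + 24)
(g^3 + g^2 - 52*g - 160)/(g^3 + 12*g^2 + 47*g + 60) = (g - 8)/(g + 3)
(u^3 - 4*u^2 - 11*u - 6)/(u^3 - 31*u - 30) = (u + 1)/(u + 5)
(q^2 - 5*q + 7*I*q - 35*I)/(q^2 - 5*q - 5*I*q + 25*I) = (q + 7*I)/(q - 5*I)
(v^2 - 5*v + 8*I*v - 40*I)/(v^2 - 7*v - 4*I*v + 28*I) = (v^2 + v*(-5 + 8*I) - 40*I)/(v^2 - v*(7 + 4*I) + 28*I)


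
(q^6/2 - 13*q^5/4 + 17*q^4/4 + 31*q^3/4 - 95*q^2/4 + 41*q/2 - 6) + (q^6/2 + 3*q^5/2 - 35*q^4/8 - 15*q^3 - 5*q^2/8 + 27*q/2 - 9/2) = q^6 - 7*q^5/4 - q^4/8 - 29*q^3/4 - 195*q^2/8 + 34*q - 21/2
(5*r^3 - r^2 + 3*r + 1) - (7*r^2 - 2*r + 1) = 5*r^3 - 8*r^2 + 5*r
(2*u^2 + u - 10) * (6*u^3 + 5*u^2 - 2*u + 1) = 12*u^5 + 16*u^4 - 59*u^3 - 50*u^2 + 21*u - 10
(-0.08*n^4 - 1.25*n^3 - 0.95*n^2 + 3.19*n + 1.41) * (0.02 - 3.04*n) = 0.2432*n^5 + 3.7984*n^4 + 2.863*n^3 - 9.7166*n^2 - 4.2226*n + 0.0282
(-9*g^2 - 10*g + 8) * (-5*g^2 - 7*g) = 45*g^4 + 113*g^3 + 30*g^2 - 56*g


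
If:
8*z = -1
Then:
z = -1/8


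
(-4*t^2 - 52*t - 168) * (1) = -4*t^2 - 52*t - 168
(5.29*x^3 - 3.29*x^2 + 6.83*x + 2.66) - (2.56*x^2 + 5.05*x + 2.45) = 5.29*x^3 - 5.85*x^2 + 1.78*x + 0.21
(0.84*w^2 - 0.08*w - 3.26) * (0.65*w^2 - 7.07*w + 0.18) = 0.546*w^4 - 5.9908*w^3 - 1.4022*w^2 + 23.0338*w - 0.5868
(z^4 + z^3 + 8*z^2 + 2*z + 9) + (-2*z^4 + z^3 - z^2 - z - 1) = -z^4 + 2*z^3 + 7*z^2 + z + 8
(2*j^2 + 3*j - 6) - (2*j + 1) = 2*j^2 + j - 7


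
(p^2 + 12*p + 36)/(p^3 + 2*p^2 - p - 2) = (p^2 + 12*p + 36)/(p^3 + 2*p^2 - p - 2)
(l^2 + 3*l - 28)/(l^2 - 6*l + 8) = (l + 7)/(l - 2)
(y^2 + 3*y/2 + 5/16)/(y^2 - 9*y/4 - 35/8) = (4*y + 1)/(2*(2*y - 7))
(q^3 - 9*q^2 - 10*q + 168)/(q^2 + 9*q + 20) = (q^2 - 13*q + 42)/(q + 5)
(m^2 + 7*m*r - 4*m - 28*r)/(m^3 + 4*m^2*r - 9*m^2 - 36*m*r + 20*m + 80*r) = (m + 7*r)/(m^2 + 4*m*r - 5*m - 20*r)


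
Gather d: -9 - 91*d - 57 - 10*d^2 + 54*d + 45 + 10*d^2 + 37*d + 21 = 0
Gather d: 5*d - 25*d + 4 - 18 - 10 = -20*d - 24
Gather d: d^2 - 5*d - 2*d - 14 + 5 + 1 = d^2 - 7*d - 8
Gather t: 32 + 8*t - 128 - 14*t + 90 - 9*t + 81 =75 - 15*t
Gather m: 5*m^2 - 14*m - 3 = 5*m^2 - 14*m - 3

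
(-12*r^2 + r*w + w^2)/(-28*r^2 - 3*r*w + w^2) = (3*r - w)/(7*r - w)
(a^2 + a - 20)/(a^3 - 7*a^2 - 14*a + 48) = (a^2 + a - 20)/(a^3 - 7*a^2 - 14*a + 48)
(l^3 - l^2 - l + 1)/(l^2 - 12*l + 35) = (l^3 - l^2 - l + 1)/(l^2 - 12*l + 35)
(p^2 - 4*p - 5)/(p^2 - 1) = (p - 5)/(p - 1)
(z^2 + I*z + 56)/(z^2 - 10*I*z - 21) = (z + 8*I)/(z - 3*I)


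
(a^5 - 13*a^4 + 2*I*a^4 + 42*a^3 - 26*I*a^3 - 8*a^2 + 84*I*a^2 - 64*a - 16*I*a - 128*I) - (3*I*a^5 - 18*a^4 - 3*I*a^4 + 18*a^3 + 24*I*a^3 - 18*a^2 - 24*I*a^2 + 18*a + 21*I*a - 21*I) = a^5 - 3*I*a^5 + 5*a^4 + 5*I*a^4 + 24*a^3 - 50*I*a^3 + 10*a^2 + 108*I*a^2 - 82*a - 37*I*a - 107*I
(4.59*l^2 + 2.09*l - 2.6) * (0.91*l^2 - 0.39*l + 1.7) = 4.1769*l^4 + 0.1118*l^3 + 4.6219*l^2 + 4.567*l - 4.42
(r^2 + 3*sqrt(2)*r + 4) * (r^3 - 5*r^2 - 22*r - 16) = r^5 - 5*r^4 + 3*sqrt(2)*r^4 - 15*sqrt(2)*r^3 - 18*r^3 - 66*sqrt(2)*r^2 - 36*r^2 - 88*r - 48*sqrt(2)*r - 64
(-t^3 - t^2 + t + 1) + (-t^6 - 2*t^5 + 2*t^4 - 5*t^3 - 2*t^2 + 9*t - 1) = -t^6 - 2*t^5 + 2*t^4 - 6*t^3 - 3*t^2 + 10*t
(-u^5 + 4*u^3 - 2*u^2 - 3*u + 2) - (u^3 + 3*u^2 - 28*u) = -u^5 + 3*u^3 - 5*u^2 + 25*u + 2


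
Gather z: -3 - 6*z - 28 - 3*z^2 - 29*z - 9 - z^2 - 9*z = -4*z^2 - 44*z - 40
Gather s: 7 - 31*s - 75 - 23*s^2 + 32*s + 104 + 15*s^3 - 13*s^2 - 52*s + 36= 15*s^3 - 36*s^2 - 51*s + 72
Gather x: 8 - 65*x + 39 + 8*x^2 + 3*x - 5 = 8*x^2 - 62*x + 42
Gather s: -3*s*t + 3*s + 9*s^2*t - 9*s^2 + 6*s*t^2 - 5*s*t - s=s^2*(9*t - 9) + s*(6*t^2 - 8*t + 2)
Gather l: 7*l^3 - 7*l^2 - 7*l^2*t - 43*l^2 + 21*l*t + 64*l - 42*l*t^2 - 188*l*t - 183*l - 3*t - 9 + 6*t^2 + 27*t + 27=7*l^3 + l^2*(-7*t - 50) + l*(-42*t^2 - 167*t - 119) + 6*t^2 + 24*t + 18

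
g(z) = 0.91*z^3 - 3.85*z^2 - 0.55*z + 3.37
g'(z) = 2.73*z^2 - 7.7*z - 0.55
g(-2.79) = -44.83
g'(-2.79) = 42.18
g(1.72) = -4.34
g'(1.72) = -5.72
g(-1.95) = -16.94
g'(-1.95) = 24.85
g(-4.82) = -185.33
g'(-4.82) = 99.99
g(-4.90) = -193.43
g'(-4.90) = 102.73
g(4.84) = 13.70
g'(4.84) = 26.13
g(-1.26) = -3.87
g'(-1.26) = 13.49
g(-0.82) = 0.73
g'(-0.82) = 7.60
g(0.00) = 3.37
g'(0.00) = -0.55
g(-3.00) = -54.20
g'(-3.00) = 47.12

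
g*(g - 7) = g^2 - 7*g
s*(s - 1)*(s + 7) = s^3 + 6*s^2 - 7*s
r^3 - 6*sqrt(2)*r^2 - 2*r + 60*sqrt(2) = (r - 5*sqrt(2))*(r - 3*sqrt(2))*(r + 2*sqrt(2))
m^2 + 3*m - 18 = (m - 3)*(m + 6)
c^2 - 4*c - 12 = (c - 6)*(c + 2)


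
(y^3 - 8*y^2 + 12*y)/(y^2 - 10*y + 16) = y*(y - 6)/(y - 8)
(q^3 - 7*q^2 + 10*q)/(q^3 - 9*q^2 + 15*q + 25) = q*(q - 2)/(q^2 - 4*q - 5)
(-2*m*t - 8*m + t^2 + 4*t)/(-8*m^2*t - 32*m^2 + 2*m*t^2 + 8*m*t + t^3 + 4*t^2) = 1/(4*m + t)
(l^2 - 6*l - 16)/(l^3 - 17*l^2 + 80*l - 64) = (l + 2)/(l^2 - 9*l + 8)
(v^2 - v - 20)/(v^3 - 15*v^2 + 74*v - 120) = (v + 4)/(v^2 - 10*v + 24)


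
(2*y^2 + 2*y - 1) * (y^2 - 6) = 2*y^4 + 2*y^3 - 13*y^2 - 12*y + 6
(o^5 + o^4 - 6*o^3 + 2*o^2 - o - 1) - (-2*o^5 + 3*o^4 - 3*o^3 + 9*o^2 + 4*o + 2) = 3*o^5 - 2*o^4 - 3*o^3 - 7*o^2 - 5*o - 3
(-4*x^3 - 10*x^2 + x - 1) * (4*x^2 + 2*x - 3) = -16*x^5 - 48*x^4 - 4*x^3 + 28*x^2 - 5*x + 3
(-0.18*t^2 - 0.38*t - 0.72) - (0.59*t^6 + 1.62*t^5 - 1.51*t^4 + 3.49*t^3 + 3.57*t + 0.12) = -0.59*t^6 - 1.62*t^5 + 1.51*t^4 - 3.49*t^3 - 0.18*t^2 - 3.95*t - 0.84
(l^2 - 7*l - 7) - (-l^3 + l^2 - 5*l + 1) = l^3 - 2*l - 8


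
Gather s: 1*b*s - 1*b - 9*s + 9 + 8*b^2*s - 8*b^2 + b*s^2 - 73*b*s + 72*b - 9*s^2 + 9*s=-8*b^2 + 71*b + s^2*(b - 9) + s*(8*b^2 - 72*b) + 9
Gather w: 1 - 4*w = 1 - 4*w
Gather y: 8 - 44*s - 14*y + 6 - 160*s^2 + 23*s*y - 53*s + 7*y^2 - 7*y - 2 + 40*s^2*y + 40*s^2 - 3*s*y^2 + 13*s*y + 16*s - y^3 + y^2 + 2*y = -120*s^2 - 81*s - y^3 + y^2*(8 - 3*s) + y*(40*s^2 + 36*s - 19) + 12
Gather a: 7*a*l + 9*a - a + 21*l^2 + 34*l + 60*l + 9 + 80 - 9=a*(7*l + 8) + 21*l^2 + 94*l + 80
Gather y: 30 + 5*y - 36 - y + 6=4*y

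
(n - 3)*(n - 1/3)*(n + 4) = n^3 + 2*n^2/3 - 37*n/3 + 4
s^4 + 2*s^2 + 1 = (s - I)*(s + I)*(-I*s + 1)*(I*s + 1)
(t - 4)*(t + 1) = t^2 - 3*t - 4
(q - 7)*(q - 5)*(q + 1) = q^3 - 11*q^2 + 23*q + 35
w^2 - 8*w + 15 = (w - 5)*(w - 3)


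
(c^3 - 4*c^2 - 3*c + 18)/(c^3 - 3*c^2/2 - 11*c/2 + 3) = 2*(c - 3)/(2*c - 1)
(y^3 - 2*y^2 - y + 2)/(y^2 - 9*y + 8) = (y^2 - y - 2)/(y - 8)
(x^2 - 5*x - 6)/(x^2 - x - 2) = (x - 6)/(x - 2)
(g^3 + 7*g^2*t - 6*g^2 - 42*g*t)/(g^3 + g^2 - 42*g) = (g + 7*t)/(g + 7)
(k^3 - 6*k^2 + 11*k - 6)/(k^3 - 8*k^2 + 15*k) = (k^2 - 3*k + 2)/(k*(k - 5))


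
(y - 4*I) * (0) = 0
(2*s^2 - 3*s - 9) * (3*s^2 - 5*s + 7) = 6*s^4 - 19*s^3 + 2*s^2 + 24*s - 63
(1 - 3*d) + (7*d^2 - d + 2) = 7*d^2 - 4*d + 3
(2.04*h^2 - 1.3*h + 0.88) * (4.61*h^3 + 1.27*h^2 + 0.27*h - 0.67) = 9.4044*h^5 - 3.4022*h^4 + 2.9566*h^3 - 0.6002*h^2 + 1.1086*h - 0.5896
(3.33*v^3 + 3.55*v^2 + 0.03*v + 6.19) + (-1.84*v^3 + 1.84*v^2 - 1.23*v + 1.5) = 1.49*v^3 + 5.39*v^2 - 1.2*v + 7.69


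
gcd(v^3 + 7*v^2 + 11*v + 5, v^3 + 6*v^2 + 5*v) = v^2 + 6*v + 5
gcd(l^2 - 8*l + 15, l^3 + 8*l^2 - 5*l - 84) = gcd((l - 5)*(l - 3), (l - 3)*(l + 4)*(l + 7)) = l - 3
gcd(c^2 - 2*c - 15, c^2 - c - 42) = 1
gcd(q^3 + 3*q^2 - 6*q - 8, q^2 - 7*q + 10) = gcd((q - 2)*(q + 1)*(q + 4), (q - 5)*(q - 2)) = q - 2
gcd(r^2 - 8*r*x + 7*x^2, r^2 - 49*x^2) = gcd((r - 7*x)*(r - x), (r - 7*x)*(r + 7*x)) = -r + 7*x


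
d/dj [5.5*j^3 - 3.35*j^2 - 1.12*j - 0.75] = 16.5*j^2 - 6.7*j - 1.12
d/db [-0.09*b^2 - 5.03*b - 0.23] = -0.18*b - 5.03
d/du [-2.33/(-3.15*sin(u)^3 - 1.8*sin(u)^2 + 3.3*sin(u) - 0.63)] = (-22.0185*sin(u)^2 - 8.388*sin(u) + 7.689)*cos(u)/(3.15*sin(u)^3 + 1.8*sin(u)^2 - 3.3*sin(u) + 0.63)^2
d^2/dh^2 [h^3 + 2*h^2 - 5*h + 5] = 6*h + 4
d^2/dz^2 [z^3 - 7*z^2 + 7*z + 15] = 6*z - 14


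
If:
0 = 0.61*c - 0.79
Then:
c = 1.30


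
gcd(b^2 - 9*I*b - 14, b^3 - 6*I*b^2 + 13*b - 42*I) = b^2 - 9*I*b - 14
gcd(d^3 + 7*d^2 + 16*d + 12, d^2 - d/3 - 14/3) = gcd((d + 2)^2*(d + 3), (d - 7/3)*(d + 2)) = d + 2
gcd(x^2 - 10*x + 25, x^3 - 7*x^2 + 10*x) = x - 5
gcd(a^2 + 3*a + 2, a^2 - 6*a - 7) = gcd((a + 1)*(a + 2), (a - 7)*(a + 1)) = a + 1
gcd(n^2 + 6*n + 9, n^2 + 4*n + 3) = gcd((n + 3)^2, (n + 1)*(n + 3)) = n + 3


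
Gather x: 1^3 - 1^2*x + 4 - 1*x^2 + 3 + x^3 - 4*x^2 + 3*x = x^3 - 5*x^2 + 2*x + 8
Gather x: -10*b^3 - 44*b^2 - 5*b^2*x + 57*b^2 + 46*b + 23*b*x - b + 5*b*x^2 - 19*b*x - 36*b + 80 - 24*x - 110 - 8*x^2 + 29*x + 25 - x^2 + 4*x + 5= -10*b^3 + 13*b^2 + 9*b + x^2*(5*b - 9) + x*(-5*b^2 + 4*b + 9)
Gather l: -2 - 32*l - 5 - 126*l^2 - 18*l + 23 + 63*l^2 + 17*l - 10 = -63*l^2 - 33*l + 6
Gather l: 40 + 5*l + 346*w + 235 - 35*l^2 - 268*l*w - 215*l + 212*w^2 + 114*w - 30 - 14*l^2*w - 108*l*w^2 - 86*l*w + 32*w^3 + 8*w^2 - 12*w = l^2*(-14*w - 35) + l*(-108*w^2 - 354*w - 210) + 32*w^3 + 220*w^2 + 448*w + 245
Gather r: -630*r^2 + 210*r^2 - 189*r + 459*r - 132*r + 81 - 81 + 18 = -420*r^2 + 138*r + 18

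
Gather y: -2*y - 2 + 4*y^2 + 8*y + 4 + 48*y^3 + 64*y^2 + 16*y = 48*y^3 + 68*y^2 + 22*y + 2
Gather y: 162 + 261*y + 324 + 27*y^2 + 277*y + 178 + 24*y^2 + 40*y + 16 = 51*y^2 + 578*y + 680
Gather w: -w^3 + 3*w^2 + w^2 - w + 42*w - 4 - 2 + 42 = -w^3 + 4*w^2 + 41*w + 36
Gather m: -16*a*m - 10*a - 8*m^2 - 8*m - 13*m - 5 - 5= -10*a - 8*m^2 + m*(-16*a - 21) - 10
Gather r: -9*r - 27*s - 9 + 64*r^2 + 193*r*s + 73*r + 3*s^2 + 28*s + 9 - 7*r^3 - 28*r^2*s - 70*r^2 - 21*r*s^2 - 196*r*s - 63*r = -7*r^3 + r^2*(-28*s - 6) + r*(-21*s^2 - 3*s + 1) + 3*s^2 + s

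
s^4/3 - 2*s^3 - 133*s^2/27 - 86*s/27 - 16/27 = (s/3 + 1/3)*(s - 8)*(s + 1/3)*(s + 2/3)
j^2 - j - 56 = (j - 8)*(j + 7)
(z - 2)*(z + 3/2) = z^2 - z/2 - 3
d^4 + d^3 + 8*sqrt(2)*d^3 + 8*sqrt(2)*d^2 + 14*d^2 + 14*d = d*(d + 1)*(d + sqrt(2))*(d + 7*sqrt(2))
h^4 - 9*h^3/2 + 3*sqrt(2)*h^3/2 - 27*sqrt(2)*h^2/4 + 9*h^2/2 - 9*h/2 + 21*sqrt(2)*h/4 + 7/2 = (h - 7/2)*(h - 1)*(h + sqrt(2)/2)*(h + sqrt(2))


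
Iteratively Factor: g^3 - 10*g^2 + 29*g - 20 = (g - 5)*(g^2 - 5*g + 4) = (g - 5)*(g - 1)*(g - 4)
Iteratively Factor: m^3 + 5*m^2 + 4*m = (m + 1)*(m^2 + 4*m) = m*(m + 1)*(m + 4)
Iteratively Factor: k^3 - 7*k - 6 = (k + 1)*(k^2 - k - 6) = (k - 3)*(k + 1)*(k + 2)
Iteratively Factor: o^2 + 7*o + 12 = (o + 3)*(o + 4)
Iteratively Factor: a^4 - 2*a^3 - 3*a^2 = (a)*(a^3 - 2*a^2 - 3*a) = a*(a - 3)*(a^2 + a) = a^2*(a - 3)*(a + 1)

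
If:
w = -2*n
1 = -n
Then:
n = -1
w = 2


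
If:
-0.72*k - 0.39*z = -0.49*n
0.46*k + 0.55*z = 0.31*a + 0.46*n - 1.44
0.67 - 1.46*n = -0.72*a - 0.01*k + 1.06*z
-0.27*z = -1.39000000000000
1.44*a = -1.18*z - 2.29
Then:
No Solution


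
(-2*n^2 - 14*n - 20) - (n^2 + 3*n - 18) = -3*n^2 - 17*n - 2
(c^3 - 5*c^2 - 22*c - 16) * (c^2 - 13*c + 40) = c^5 - 18*c^4 + 83*c^3 + 70*c^2 - 672*c - 640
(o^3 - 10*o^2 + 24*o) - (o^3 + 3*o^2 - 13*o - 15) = -13*o^2 + 37*o + 15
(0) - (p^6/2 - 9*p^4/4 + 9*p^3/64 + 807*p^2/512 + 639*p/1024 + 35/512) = -p^6/2 + 9*p^4/4 - 9*p^3/64 - 807*p^2/512 - 639*p/1024 - 35/512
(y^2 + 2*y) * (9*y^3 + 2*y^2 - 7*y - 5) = 9*y^5 + 20*y^4 - 3*y^3 - 19*y^2 - 10*y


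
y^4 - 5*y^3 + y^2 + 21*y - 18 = (y - 3)^2*(y - 1)*(y + 2)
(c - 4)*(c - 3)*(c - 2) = c^3 - 9*c^2 + 26*c - 24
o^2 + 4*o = o*(o + 4)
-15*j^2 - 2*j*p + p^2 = (-5*j + p)*(3*j + p)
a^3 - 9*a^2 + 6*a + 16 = (a - 8)*(a - 2)*(a + 1)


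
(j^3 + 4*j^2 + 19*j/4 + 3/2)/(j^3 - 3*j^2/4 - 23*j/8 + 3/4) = 2*(2*j^2 + 5*j + 2)/(4*j^2 - 9*j + 2)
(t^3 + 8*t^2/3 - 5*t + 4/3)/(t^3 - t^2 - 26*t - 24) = (3*t^2 - 4*t + 1)/(3*(t^2 - 5*t - 6))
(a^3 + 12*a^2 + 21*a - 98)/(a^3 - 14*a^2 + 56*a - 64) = (a^2 + 14*a + 49)/(a^2 - 12*a + 32)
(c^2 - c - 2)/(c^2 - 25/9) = 9*(c^2 - c - 2)/(9*c^2 - 25)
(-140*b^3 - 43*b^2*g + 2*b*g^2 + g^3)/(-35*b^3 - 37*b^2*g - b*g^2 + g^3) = (4*b + g)/(b + g)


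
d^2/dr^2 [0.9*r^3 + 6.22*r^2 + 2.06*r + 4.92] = 5.4*r + 12.44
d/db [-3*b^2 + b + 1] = 1 - 6*b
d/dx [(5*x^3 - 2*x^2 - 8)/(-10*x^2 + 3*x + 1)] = (-50*x^4 + 30*x^3 + 9*x^2 - 164*x + 24)/(100*x^4 - 60*x^3 - 11*x^2 + 6*x + 1)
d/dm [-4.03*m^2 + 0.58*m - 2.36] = 0.58 - 8.06*m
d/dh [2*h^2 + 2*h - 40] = 4*h + 2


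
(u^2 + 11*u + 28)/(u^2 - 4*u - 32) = (u + 7)/(u - 8)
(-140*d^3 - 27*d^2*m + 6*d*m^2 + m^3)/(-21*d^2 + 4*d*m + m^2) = (20*d^2 + d*m - m^2)/(3*d - m)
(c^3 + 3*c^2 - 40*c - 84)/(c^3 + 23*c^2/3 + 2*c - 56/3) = 3*(c - 6)/(3*c - 4)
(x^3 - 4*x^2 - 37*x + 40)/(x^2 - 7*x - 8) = (x^2 + 4*x - 5)/(x + 1)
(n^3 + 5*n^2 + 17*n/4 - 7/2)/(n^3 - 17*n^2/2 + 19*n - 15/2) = (n^2 + 11*n/2 + 7)/(n^2 - 8*n + 15)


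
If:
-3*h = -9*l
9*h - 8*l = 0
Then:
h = 0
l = 0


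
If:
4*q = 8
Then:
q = 2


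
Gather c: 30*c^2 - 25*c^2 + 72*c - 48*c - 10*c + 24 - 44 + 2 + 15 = 5*c^2 + 14*c - 3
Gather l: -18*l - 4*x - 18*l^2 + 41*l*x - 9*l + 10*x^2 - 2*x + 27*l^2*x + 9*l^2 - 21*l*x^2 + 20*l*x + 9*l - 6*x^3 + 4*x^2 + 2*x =l^2*(27*x - 9) + l*(-21*x^2 + 61*x - 18) - 6*x^3 + 14*x^2 - 4*x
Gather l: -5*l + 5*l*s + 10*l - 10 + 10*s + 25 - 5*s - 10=l*(5*s + 5) + 5*s + 5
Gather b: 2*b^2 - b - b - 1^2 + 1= 2*b^2 - 2*b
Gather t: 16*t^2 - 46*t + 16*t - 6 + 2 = 16*t^2 - 30*t - 4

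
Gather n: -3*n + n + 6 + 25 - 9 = 22 - 2*n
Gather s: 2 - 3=-1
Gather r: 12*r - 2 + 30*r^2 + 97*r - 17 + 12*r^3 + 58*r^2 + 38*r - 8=12*r^3 + 88*r^2 + 147*r - 27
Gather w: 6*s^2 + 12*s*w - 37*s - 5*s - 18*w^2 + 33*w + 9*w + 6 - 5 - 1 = 6*s^2 - 42*s - 18*w^2 + w*(12*s + 42)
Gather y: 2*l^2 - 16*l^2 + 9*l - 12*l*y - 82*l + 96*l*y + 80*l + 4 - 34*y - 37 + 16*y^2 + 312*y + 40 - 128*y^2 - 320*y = -14*l^2 + 7*l - 112*y^2 + y*(84*l - 42) + 7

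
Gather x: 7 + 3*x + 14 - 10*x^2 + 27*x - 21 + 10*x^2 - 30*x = 0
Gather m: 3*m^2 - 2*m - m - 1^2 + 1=3*m^2 - 3*m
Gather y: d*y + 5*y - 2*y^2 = -2*y^2 + y*(d + 5)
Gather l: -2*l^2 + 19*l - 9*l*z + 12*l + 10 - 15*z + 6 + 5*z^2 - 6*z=-2*l^2 + l*(31 - 9*z) + 5*z^2 - 21*z + 16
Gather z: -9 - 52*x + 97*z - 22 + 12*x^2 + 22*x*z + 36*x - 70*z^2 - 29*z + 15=12*x^2 - 16*x - 70*z^2 + z*(22*x + 68) - 16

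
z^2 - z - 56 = (z - 8)*(z + 7)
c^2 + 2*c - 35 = (c - 5)*(c + 7)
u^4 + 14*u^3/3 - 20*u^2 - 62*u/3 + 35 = (u - 3)*(u - 1)*(u + 5/3)*(u + 7)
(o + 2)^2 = o^2 + 4*o + 4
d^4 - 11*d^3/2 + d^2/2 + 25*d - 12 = (d - 4)*(d - 3)*(d - 1/2)*(d + 2)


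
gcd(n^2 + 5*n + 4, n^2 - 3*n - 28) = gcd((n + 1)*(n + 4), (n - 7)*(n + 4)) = n + 4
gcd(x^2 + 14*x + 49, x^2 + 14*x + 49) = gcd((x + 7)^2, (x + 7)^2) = x^2 + 14*x + 49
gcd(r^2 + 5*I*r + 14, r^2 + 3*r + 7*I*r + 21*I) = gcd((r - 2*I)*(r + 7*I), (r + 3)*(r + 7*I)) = r + 7*I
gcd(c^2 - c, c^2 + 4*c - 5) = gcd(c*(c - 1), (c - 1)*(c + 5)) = c - 1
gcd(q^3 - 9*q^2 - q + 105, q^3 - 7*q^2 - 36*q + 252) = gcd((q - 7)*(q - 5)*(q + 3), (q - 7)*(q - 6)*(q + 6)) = q - 7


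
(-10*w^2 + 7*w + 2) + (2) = -10*w^2 + 7*w + 4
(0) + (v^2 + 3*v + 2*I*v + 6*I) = v^2 + 3*v + 2*I*v + 6*I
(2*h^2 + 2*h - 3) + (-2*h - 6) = 2*h^2 - 9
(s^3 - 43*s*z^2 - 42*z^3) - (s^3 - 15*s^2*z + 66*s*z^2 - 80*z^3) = 15*s^2*z - 109*s*z^2 + 38*z^3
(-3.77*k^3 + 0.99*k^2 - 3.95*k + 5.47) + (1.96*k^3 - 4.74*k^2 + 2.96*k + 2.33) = -1.81*k^3 - 3.75*k^2 - 0.99*k + 7.8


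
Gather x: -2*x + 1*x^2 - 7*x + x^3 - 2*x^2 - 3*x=x^3 - x^2 - 12*x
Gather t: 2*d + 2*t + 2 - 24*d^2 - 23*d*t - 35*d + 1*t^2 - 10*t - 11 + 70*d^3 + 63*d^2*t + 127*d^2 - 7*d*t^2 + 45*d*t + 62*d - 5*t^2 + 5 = 70*d^3 + 103*d^2 + 29*d + t^2*(-7*d - 4) + t*(63*d^2 + 22*d - 8) - 4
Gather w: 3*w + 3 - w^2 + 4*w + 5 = -w^2 + 7*w + 8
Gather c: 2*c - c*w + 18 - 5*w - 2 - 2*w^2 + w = c*(2 - w) - 2*w^2 - 4*w + 16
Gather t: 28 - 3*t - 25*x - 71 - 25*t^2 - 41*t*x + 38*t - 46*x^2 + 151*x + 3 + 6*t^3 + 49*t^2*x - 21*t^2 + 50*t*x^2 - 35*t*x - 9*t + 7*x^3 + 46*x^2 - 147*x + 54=6*t^3 + t^2*(49*x - 46) + t*(50*x^2 - 76*x + 26) + 7*x^3 - 21*x + 14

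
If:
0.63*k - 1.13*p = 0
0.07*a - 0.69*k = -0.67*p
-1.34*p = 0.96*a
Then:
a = 0.00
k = 0.00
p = 0.00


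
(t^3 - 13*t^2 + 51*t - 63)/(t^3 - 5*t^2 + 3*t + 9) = (t - 7)/(t + 1)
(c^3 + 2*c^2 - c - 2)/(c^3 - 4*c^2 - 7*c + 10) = (c + 1)/(c - 5)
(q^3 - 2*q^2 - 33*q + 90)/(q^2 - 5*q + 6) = (q^2 + q - 30)/(q - 2)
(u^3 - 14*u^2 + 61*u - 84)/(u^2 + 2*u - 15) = (u^2 - 11*u + 28)/(u + 5)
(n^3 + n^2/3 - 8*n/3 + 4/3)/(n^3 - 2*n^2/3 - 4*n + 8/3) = (n - 1)/(n - 2)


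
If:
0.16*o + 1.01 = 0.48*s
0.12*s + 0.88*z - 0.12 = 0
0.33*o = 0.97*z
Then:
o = -0.39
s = 1.97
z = -0.13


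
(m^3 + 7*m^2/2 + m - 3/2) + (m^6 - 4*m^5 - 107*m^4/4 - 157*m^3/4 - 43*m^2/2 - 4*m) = m^6 - 4*m^5 - 107*m^4/4 - 153*m^3/4 - 18*m^2 - 3*m - 3/2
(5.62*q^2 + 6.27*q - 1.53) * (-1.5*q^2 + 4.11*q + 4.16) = -8.43*q^4 + 13.6932*q^3 + 51.4439*q^2 + 19.7949*q - 6.3648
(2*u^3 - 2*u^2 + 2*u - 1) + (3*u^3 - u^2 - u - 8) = 5*u^3 - 3*u^2 + u - 9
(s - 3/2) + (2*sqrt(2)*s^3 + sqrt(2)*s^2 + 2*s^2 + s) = 2*sqrt(2)*s^3 + sqrt(2)*s^2 + 2*s^2 + 2*s - 3/2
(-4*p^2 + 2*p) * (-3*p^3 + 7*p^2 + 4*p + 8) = 12*p^5 - 34*p^4 - 2*p^3 - 24*p^2 + 16*p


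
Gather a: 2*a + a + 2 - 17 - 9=3*a - 24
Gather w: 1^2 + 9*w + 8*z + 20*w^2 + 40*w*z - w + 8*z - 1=20*w^2 + w*(40*z + 8) + 16*z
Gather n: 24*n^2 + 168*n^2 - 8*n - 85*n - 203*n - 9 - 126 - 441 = 192*n^2 - 296*n - 576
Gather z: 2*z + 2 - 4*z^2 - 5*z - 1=-4*z^2 - 3*z + 1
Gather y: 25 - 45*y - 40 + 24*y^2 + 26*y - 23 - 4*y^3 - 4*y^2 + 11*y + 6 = -4*y^3 + 20*y^2 - 8*y - 32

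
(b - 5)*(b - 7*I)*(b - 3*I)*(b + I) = b^4 - 5*b^3 - 9*I*b^3 - 11*b^2 + 45*I*b^2 + 55*b - 21*I*b + 105*I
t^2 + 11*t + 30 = (t + 5)*(t + 6)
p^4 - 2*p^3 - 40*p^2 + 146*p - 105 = (p - 5)*(p - 3)*(p - 1)*(p + 7)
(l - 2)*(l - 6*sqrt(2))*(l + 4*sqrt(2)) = l^3 - 2*sqrt(2)*l^2 - 2*l^2 - 48*l + 4*sqrt(2)*l + 96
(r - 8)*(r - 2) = r^2 - 10*r + 16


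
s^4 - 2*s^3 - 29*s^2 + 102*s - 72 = (s - 4)*(s - 3)*(s - 1)*(s + 6)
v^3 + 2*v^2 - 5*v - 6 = (v - 2)*(v + 1)*(v + 3)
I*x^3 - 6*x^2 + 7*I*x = x*(x + 7*I)*(I*x + 1)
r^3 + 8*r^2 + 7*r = r*(r + 1)*(r + 7)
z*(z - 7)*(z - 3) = z^3 - 10*z^2 + 21*z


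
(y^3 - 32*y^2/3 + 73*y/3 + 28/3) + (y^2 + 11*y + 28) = y^3 - 29*y^2/3 + 106*y/3 + 112/3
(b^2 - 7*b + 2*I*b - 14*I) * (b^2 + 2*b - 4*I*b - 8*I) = b^4 - 5*b^3 - 2*I*b^3 - 6*b^2 + 10*I*b^2 - 40*b + 28*I*b - 112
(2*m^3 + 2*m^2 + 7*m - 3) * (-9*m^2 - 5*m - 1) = -18*m^5 - 28*m^4 - 75*m^3 - 10*m^2 + 8*m + 3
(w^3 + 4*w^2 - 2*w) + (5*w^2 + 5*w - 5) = w^3 + 9*w^2 + 3*w - 5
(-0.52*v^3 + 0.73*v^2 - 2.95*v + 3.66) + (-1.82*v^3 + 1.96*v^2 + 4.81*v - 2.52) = -2.34*v^3 + 2.69*v^2 + 1.86*v + 1.14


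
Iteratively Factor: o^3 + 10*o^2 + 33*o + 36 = (o + 4)*(o^2 + 6*o + 9) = (o + 3)*(o + 4)*(o + 3)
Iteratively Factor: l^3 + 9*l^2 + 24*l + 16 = (l + 4)*(l^2 + 5*l + 4) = (l + 1)*(l + 4)*(l + 4)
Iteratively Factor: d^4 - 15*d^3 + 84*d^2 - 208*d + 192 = (d - 4)*(d^3 - 11*d^2 + 40*d - 48) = (d - 4)^2*(d^2 - 7*d + 12) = (d - 4)^2*(d - 3)*(d - 4)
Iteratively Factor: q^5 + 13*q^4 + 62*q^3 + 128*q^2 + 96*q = (q + 4)*(q^4 + 9*q^3 + 26*q^2 + 24*q) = q*(q + 4)*(q^3 + 9*q^2 + 26*q + 24) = q*(q + 4)^2*(q^2 + 5*q + 6) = q*(q + 3)*(q + 4)^2*(q + 2)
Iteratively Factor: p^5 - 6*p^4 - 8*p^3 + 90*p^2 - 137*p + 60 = (p + 4)*(p^4 - 10*p^3 + 32*p^2 - 38*p + 15) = (p - 1)*(p + 4)*(p^3 - 9*p^2 + 23*p - 15) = (p - 5)*(p - 1)*(p + 4)*(p^2 - 4*p + 3) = (p - 5)*(p - 3)*(p - 1)*(p + 4)*(p - 1)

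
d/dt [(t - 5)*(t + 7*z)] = 2*t + 7*z - 5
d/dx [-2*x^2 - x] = -4*x - 1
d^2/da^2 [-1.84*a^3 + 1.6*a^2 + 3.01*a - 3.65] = 3.2 - 11.04*a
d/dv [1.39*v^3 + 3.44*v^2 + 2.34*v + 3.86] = 4.17*v^2 + 6.88*v + 2.34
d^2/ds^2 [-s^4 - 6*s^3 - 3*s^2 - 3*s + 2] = -12*s^2 - 36*s - 6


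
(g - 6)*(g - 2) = g^2 - 8*g + 12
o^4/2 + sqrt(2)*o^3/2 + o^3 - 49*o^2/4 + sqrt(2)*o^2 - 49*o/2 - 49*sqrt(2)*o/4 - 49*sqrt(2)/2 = (o/2 + 1)*(o - 7*sqrt(2)/2)*(o + sqrt(2))*(o + 7*sqrt(2)/2)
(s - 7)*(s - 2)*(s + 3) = s^3 - 6*s^2 - 13*s + 42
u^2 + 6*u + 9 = (u + 3)^2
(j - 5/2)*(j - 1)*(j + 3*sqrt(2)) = j^3 - 7*j^2/2 + 3*sqrt(2)*j^2 - 21*sqrt(2)*j/2 + 5*j/2 + 15*sqrt(2)/2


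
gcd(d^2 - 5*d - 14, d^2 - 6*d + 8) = 1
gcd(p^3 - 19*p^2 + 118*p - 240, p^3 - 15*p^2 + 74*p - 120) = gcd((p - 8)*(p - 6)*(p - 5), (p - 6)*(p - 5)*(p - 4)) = p^2 - 11*p + 30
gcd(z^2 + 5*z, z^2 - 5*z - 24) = 1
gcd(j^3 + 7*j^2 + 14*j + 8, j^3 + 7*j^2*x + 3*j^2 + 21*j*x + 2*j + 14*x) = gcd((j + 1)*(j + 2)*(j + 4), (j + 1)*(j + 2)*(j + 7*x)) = j^2 + 3*j + 2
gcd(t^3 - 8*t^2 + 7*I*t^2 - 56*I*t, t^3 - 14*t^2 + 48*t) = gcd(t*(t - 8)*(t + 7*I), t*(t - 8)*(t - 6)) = t^2 - 8*t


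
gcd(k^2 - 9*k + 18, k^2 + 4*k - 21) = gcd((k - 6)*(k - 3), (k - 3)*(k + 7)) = k - 3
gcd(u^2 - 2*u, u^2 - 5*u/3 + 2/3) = 1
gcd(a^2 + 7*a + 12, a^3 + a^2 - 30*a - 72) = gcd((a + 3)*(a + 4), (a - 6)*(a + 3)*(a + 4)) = a^2 + 7*a + 12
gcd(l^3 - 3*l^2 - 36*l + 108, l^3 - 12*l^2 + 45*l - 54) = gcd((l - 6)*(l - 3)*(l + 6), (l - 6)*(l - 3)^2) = l^2 - 9*l + 18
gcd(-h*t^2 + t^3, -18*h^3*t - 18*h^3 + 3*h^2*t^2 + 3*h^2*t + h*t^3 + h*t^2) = 1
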